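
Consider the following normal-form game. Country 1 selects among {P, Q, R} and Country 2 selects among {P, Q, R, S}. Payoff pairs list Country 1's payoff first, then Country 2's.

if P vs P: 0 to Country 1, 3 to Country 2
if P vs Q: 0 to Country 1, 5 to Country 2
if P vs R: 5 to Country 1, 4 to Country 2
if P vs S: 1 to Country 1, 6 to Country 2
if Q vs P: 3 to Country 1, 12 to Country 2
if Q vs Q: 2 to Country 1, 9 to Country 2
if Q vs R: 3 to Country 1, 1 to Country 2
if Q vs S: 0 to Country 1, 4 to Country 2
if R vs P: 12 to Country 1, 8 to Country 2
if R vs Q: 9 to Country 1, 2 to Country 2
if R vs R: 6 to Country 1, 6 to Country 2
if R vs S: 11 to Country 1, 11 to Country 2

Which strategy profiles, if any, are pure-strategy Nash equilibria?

(R, S)

A profile is a Nash equilibrium when each player is best-responding to the other.
Country 1's best responses — vs P: R (payoff 12); vs Q: R (payoff 9); vs R: R (payoff 6); vs S: R (payoff 11).
Country 2's best responses — vs P: S (payoff 6); vs Q: P (payoff 12); vs R: S (payoff 11).
The only mutual best response is (R, S); neither player gains by switching there.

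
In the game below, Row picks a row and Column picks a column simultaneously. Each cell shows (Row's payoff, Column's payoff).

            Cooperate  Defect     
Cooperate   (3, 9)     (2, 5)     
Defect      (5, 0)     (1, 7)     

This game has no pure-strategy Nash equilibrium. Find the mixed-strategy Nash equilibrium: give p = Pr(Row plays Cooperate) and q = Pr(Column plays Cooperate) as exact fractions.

In a mixed NE each player is indifferent between their pure strategies, so the opponent's mix sets the indifference.
Column indifferent between Cooperate and Defect: p·9 + (1−p)·0 = p·5 + (1−p)·7 ⟹ 0 + 9p = 7 + (-2)p ⟹ p = 7/11.
Row indifferent between Cooperate and Defect: q·3 + (1−q)·2 = q·5 + (1−q)·1 ⟹ 2 + 1q = 1 + 4q ⟹ q = 1/3.

p = 7/11, q = 1/3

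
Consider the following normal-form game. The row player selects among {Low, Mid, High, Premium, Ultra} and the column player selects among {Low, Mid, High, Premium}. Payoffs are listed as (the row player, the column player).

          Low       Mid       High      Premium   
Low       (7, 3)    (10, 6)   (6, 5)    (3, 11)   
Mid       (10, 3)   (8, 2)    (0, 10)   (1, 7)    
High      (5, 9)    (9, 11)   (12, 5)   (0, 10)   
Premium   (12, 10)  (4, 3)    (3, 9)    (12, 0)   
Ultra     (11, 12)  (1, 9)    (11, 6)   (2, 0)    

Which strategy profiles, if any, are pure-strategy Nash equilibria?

(Premium, Low)

Find each player's best response to every opponent strategy; NE are the intersections.
The row player's best responses — vs Low: Premium (payoff 12); vs Mid: Low (payoff 10); vs High: High (payoff 12); vs Premium: Premium (payoff 12).
The column player's best responses — vs Low: Premium (payoff 11); vs Mid: High (payoff 10); vs High: Mid (payoff 11); vs Premium: Low (payoff 10); vs Ultra: Low (payoff 12).
The only mutual best response is (Premium, Low); neither player gains by switching there.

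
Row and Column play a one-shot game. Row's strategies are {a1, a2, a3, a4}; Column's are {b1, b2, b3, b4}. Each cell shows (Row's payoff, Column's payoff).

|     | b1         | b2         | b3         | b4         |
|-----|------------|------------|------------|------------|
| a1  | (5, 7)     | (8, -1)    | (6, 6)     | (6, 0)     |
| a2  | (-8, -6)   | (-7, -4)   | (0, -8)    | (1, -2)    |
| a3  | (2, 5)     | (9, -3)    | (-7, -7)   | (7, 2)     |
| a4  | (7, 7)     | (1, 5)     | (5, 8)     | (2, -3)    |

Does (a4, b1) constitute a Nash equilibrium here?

Holding Column at b1: Row gets 7 from a4, versus 5 from a1, -8 from a2, 2 from a3. No profitable deviation for Row.
Holding Row at a4: Column gets 7 from b1 but could get 8 by switching to b3. Column has a profitable deviation.

No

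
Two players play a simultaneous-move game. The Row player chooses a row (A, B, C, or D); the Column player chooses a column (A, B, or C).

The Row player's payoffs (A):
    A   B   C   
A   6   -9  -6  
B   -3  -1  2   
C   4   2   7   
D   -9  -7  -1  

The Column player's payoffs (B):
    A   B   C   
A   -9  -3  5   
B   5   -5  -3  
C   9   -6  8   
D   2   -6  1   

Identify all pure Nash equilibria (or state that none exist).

There is no pure-strategy Nash equilibrium

A profile is a Nash equilibrium when each player is best-responding to the other.
The Row player's best responses — vs A: A (payoff 6); vs B: C (payoff 2); vs C: C (payoff 7).
The Column player's best responses — vs A: C (payoff 5); vs B: A (payoff 5); vs C: A (payoff 9); vs D: A (payoff 2).
No cell has both players best-responding. For instance, the Row player's best reply to A is A, but against A the Column player prefers C over A.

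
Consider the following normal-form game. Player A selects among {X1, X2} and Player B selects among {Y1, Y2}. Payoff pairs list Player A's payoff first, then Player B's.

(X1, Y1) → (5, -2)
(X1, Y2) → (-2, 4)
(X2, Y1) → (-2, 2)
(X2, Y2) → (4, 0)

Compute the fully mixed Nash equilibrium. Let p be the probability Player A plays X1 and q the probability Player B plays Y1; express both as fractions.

p = 1/4, q = 6/13

In a mixed NE each player is indifferent between their pure strategies, so the opponent's mix sets the indifference.
Player B indifferent between Y1 and Y2: p·(-2) + (1−p)·2 = p·4 + (1−p)·0 ⟹ 2 + (-4)p = 0 + 4p ⟹ p = 1/4.
Player A indifferent between X1 and X2: q·5 + (1−q)·(-2) = q·(-2) + (1−q)·4 ⟹ (-2) + 7q = 4 + (-6)q ⟹ q = 6/13.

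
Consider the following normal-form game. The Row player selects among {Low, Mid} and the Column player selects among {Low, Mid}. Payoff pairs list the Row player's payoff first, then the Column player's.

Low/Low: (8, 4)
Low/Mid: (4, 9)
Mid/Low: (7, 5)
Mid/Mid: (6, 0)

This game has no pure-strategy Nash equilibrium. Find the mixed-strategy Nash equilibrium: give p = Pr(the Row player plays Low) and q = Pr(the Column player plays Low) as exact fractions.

In a mixed NE each player is indifferent between their pure strategies, so the opponent's mix sets the indifference.
The Column player indifferent between Low and Mid: p·4 + (1−p)·5 = p·9 + (1−p)·0 ⟹ 5 + (-1)p = 0 + 9p ⟹ p = 1/2.
The Row player indifferent between Low and Mid: q·8 + (1−q)·4 = q·7 + (1−q)·6 ⟹ 4 + 4q = 6 + 1q ⟹ q = 2/3.

p = 1/2, q = 2/3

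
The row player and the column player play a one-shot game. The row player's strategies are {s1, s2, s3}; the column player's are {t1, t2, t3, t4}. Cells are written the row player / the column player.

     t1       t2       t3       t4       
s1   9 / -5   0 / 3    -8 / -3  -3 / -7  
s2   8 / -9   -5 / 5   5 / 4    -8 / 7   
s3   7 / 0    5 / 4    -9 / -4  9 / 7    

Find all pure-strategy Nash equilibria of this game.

A profile is a Nash equilibrium when each player is best-responding to the other.
The row player's best responses — vs t1: s1 (payoff 9); vs t2: s3 (payoff 5); vs t3: s2 (payoff 5); vs t4: s3 (payoff 9).
The column player's best responses — vs s1: t2 (payoff 3); vs s2: t4 (payoff 7); vs s3: t4 (payoff 7).
The only mutual best response is (s3, t4); neither player gains by switching there.

(s3, t4)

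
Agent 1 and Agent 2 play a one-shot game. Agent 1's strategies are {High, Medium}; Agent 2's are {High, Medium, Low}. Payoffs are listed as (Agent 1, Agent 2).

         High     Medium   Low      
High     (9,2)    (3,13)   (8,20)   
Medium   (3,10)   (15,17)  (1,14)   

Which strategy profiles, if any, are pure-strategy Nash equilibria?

A profile is a Nash equilibrium when each player is best-responding to the other.
Agent 1's best responses — vs High: High (payoff 9); vs Medium: Medium (payoff 15); vs Low: High (payoff 8).
Agent 2's best responses — vs High: Low (payoff 20); vs Medium: Medium (payoff 17).
Mutual best responses occur at (High, Low) and (Medium, Medium); at each, neither player gains by switching.

(High, Low) and (Medium, Medium)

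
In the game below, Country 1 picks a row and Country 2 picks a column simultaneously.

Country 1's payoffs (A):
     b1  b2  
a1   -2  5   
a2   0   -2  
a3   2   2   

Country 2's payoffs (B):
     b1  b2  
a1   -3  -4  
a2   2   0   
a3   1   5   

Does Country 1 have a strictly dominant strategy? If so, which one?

Check whether one of Country 1's strategies beats all alternatives regardless of what the opponent does.
a1 is not dominant: against b1, a2 gives 0 > -2.
a2 is not dominant: against b1, a3 gives 2 > 0.
a3 is not dominant: against b2, a1 gives 5 > 2.
No single strategy is best against every opponent action.

None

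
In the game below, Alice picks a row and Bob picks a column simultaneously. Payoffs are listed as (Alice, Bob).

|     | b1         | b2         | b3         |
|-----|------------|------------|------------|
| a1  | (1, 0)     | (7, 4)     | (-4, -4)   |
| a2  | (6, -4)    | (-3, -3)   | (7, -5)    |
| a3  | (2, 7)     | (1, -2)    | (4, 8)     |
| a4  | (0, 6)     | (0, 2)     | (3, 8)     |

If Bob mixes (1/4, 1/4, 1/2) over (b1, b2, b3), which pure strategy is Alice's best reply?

a2

Compute Alice's expected payoff from each pure strategy against the given mix.
a1: (1/4)·1 + (1/4)·7 + (1/2)·(-4) = 0
a2: (1/4)·6 + (1/4)·(-3) + (1/2)·7 = 17/4
a3: (1/4)·2 + (1/4)·1 + (1/2)·4 = 11/4
a4: (1/4)·0 + (1/4)·0 + (1/2)·3 = 3/2
Highest expected payoff is 17/4, from a2.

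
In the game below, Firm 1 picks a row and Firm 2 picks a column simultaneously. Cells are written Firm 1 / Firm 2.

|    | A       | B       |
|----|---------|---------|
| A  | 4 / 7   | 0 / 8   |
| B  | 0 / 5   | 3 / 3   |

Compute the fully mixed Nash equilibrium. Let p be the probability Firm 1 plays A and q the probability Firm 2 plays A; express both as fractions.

In a mixed NE each player is indifferent between their pure strategies, so the opponent's mix sets the indifference.
Firm 2 indifferent between A and B: p·7 + (1−p)·5 = p·8 + (1−p)·3 ⟹ 5 + 2p = 3 + 5p ⟹ p = 2/3.
Firm 1 indifferent between A and B: q·4 + (1−q)·0 = q·0 + (1−q)·3 ⟹ 0 + 4q = 3 + (-3)q ⟹ q = 3/7.

p = 2/3, q = 3/7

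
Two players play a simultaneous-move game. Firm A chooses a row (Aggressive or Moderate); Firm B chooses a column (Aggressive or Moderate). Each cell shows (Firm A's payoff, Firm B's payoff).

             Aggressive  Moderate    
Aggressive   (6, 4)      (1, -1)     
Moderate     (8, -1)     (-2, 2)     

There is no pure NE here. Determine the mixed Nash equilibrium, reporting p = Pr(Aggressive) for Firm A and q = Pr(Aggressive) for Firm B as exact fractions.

p = 3/8, q = 3/5

Each player's mixing probability is pinned down by making the *other* player indifferent.
Firm B indifferent between Aggressive and Moderate: p·4 + (1−p)·(-1) = p·(-1) + (1−p)·2 ⟹ (-1) + 5p = 2 + (-3)p ⟹ p = 3/8.
Firm A indifferent between Aggressive and Moderate: q·6 + (1−q)·1 = q·8 + (1−q)·(-2) ⟹ 1 + 5q = (-2) + 10q ⟹ q = 3/5.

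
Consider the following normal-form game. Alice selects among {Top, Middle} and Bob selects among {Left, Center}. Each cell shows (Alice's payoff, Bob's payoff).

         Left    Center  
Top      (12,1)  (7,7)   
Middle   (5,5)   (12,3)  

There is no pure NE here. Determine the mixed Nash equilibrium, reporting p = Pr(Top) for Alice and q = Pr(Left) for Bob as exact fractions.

p = 1/4, q = 5/12

Each player's mixing probability is pinned down by making the *other* player indifferent.
Bob indifferent between Left and Center: p·1 + (1−p)·5 = p·7 + (1−p)·3 ⟹ 5 + (-4)p = 3 + 4p ⟹ p = 1/4.
Alice indifferent between Top and Middle: q·12 + (1−q)·7 = q·5 + (1−q)·12 ⟹ 7 + 5q = 12 + (-7)q ⟹ q = 5/12.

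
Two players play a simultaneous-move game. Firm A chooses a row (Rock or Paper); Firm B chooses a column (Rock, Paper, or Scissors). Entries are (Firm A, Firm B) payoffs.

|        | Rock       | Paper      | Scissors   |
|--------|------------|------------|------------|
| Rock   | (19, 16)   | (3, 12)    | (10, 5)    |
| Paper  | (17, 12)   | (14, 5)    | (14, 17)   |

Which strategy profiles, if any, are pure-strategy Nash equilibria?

Find each player's best response to every opponent strategy; NE are the intersections.
Firm A's best responses — vs Rock: Rock (payoff 19); vs Paper: Paper (payoff 14); vs Scissors: Paper (payoff 14).
Firm B's best responses — vs Rock: Rock (payoff 16); vs Paper: Scissors (payoff 17).
Mutual best responses occur at (Rock, Rock) and (Paper, Scissors); at each, neither player gains by switching.

(Rock, Rock) and (Paper, Scissors)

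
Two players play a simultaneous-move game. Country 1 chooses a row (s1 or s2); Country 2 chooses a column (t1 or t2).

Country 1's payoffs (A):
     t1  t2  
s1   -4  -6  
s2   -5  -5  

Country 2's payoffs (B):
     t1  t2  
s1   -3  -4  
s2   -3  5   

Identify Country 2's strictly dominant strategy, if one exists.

A strategy is strictly dominant if it gives Country 2 a strictly higher payoff than every other strategy, against every choice by the opponent.
t1 is not dominant: against s2, t2 gives 5 > -3.
t2 is not dominant: against s1, t1 gives -3 > -4.
No single strategy is best against every opponent action.

None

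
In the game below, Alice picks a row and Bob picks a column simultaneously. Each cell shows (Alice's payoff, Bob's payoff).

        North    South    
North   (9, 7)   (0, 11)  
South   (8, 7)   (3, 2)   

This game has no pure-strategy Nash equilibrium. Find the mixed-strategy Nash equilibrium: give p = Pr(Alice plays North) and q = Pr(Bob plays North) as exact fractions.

p = 5/9, q = 3/4

Each player's mixing probability is pinned down by making the *other* player indifferent.
Bob indifferent between North and South: p·7 + (1−p)·7 = p·11 + (1−p)·2 ⟹ 7 + 0p = 2 + 9p ⟹ p = 5/9.
Alice indifferent between North and South: q·9 + (1−q)·0 = q·8 + (1−q)·3 ⟹ 0 + 9q = 3 + 5q ⟹ q = 3/4.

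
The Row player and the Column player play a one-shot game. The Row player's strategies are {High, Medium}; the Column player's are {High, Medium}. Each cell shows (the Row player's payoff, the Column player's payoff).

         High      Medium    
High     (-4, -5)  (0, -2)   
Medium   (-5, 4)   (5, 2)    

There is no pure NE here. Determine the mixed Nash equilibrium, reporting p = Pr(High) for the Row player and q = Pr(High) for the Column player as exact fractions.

Each player's mixing probability is pinned down by making the *other* player indifferent.
The Column player indifferent between High and Medium: p·(-5) + (1−p)·4 = p·(-2) + (1−p)·2 ⟹ 4 + (-9)p = 2 + (-4)p ⟹ p = 2/5.
The Row player indifferent between High and Medium: q·(-4) + (1−q)·0 = q·(-5) + (1−q)·5 ⟹ 0 + (-4)q = 5 + (-10)q ⟹ q = 5/6.

p = 2/5, q = 5/6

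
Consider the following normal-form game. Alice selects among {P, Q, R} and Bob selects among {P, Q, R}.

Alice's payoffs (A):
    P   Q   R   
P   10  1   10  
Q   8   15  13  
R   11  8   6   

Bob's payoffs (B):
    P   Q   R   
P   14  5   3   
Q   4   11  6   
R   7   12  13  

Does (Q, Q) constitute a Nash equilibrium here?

Yes

Holding Bob at Q: Alice gets 15 from Q, versus 1 from P, 8 from R. No profitable deviation for Alice.
Holding Alice at Q: Bob gets 11 from Q, versus 4 from P, 6 from R. No profitable deviation for Bob either.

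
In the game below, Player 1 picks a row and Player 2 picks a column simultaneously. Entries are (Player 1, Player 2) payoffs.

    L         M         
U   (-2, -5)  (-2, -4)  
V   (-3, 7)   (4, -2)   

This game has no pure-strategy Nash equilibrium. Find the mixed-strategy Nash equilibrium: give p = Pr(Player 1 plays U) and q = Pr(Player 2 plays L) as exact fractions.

Each player's mixing probability is pinned down by making the *other* player indifferent.
Player 2 indifferent between L and M: p·(-5) + (1−p)·7 = p·(-4) + (1−p)·(-2) ⟹ 7 + (-12)p = (-2) + (-2)p ⟹ p = 9/10.
Player 1 indifferent between U and V: q·(-2) + (1−q)·(-2) = q·(-3) + (1−q)·4 ⟹ (-2) + 0q = 4 + (-7)q ⟹ q = 6/7.

p = 9/10, q = 6/7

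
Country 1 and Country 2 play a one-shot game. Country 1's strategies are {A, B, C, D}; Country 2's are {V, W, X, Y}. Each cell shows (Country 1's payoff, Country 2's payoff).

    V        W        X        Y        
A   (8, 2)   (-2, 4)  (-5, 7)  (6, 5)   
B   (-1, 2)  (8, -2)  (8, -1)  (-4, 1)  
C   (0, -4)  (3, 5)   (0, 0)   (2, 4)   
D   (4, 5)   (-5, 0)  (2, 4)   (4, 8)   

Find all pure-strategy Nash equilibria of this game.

A profile is a Nash equilibrium when each player is best-responding to the other.
Country 1's best responses — vs V: A (payoff 8); vs W: B (payoff 8); vs X: B (payoff 8); vs Y: A (payoff 6).
Country 2's best responses — vs A: X (payoff 7); vs B: V (payoff 2); vs C: W (payoff 5); vs D: Y (payoff 8).
No cell has both players best-responding. For instance, Country 1's best reply to Y is A, but against A Country 2 prefers X over Y.

No pure-strategy Nash equilibrium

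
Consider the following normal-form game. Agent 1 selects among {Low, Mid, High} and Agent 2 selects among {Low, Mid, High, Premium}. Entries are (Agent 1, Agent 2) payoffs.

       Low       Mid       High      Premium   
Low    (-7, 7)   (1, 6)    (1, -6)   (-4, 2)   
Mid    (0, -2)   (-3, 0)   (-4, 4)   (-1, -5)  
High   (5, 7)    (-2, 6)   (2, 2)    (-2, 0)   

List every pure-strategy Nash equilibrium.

A profile is a Nash equilibrium when each player is best-responding to the other.
Agent 1's best responses — vs Low: High (payoff 5); vs Mid: Low (payoff 1); vs High: High (payoff 2); vs Premium: Mid (payoff -1).
Agent 2's best responses — vs Low: Low (payoff 7); vs Mid: High (payoff 4); vs High: Low (payoff 7).
The only mutual best response is (High, Low); neither player gains by switching there.

(High, Low)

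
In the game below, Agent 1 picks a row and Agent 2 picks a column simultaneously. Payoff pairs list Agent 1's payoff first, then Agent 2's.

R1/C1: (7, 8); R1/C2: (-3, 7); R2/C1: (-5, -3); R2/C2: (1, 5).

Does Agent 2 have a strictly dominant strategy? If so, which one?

Check whether one of Agent 2's strategies beats all alternatives regardless of what the opponent does.
C1 is not dominant: against R2, C2 gives 5 > -3.
C2 is not dominant: against R1, C1 gives 8 > 7.
No single strategy is best against every opponent action.

No strictly dominant strategy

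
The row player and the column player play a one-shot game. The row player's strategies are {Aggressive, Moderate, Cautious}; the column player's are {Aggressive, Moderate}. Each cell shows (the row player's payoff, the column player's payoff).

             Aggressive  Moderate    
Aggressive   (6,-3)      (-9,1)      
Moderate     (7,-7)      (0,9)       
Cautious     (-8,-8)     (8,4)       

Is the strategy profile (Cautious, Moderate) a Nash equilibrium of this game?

Yes

Holding the column player at Moderate: the row player gets 8 from Cautious, versus -9 from Aggressive, 0 from Moderate. No profitable deviation for the row player.
Holding the row player at Cautious: the column player gets 4 from Moderate, versus -8 from Aggressive. No profitable deviation for the column player either.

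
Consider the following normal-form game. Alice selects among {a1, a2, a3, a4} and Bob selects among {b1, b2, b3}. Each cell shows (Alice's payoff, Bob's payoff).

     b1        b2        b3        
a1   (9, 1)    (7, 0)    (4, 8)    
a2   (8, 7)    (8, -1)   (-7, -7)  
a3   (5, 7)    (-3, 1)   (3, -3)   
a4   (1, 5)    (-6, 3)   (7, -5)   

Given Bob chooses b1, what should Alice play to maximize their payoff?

With Bob fixed at b1, Alice's payoffs are: a1 → 9, a2 → 8, a3 → 5, a4 → 1.
The maximum is 9, achieved by a1.

a1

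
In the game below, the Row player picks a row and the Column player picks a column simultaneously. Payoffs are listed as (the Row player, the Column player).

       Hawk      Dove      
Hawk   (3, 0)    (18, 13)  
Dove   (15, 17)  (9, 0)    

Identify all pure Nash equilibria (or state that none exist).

Check mutual best responses: a cell is a NE iff neither player can gain by unilaterally deviating.
The Row player's best responses — vs Hawk: Dove (payoff 15); vs Dove: Hawk (payoff 18).
The Column player's best responses — vs Hawk: Dove (payoff 13); vs Dove: Hawk (payoff 17).
Mutual best responses occur at (Hawk, Dove) and (Dove, Hawk); at each, neither player gains by switching.

(Hawk, Dove) and (Dove, Hawk)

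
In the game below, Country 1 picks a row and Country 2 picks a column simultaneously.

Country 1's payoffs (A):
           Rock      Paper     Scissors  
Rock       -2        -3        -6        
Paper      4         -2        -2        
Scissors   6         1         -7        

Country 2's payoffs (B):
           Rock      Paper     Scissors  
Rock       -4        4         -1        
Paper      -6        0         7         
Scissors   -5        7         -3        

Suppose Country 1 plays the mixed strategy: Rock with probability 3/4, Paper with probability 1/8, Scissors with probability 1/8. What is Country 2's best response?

Paper

Compute Country 2's expected payoff from each pure strategy against the given mix.
Rock: (3/4)·(-4) + (1/8)·(-6) + (1/8)·(-5) = -35/8
Paper: (3/4)·4 + (1/8)·0 + (1/8)·7 = 31/8
Scissors: (3/4)·(-1) + (1/8)·7 + (1/8)·(-3) = -1/4
Highest expected payoff is 31/8, from Paper.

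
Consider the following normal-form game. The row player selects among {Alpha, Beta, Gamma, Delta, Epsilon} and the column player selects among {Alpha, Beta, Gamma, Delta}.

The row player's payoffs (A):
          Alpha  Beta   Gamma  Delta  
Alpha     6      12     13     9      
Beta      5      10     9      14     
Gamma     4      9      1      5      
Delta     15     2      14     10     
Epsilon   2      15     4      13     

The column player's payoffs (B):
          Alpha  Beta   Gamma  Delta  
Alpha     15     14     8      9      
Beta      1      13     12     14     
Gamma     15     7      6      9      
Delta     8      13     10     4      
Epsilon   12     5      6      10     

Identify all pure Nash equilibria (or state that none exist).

Check mutual best responses: a cell is a NE iff neither player can gain by unilaterally deviating.
The row player's best responses — vs Alpha: Delta (payoff 15); vs Beta: Epsilon (payoff 15); vs Gamma: Delta (payoff 14); vs Delta: Beta (payoff 14).
The column player's best responses — vs Alpha: Alpha (payoff 15); vs Beta: Delta (payoff 14); vs Gamma: Alpha (payoff 15); vs Delta: Beta (payoff 13); vs Epsilon: Alpha (payoff 12).
The only mutual best response is (Beta, Delta); neither player gains by switching there.

(Beta, Delta)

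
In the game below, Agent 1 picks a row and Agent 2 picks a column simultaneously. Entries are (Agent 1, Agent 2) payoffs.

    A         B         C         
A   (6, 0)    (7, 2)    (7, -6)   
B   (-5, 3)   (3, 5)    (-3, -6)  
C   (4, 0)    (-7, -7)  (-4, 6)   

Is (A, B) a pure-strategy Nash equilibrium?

Yes

Holding Agent 2 at B: Agent 1 gets 7 from A, versus 3 from B, -7 from C. No profitable deviation for Agent 1.
Holding Agent 1 at A: Agent 2 gets 2 from B, versus 0 from A, -6 from C. No profitable deviation for Agent 2 either.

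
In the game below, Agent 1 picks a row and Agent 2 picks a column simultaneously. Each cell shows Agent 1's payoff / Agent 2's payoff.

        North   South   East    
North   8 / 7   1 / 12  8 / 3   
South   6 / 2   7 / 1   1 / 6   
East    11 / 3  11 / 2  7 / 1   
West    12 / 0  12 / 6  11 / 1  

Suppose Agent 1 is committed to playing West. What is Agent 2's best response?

With Agent 1 fixed at West, Agent 2's payoffs are: North → 0, South → 6, East → 1.
The maximum is 6, achieved by South.

South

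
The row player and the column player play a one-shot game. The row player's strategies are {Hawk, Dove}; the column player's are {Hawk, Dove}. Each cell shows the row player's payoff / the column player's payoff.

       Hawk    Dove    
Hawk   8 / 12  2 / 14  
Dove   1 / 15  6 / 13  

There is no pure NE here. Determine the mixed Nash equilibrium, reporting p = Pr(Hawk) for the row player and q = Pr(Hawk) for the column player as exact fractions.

In a mixed NE each player is indifferent between their pure strategies, so the opponent's mix sets the indifference.
The column player indifferent between Hawk and Dove: p·12 + (1−p)·15 = p·14 + (1−p)·13 ⟹ 15 + (-3)p = 13 + 1p ⟹ p = 1/2.
The row player indifferent between Hawk and Dove: q·8 + (1−q)·2 = q·1 + (1−q)·6 ⟹ 2 + 6q = 6 + (-5)q ⟹ q = 4/11.

p = 1/2, q = 4/11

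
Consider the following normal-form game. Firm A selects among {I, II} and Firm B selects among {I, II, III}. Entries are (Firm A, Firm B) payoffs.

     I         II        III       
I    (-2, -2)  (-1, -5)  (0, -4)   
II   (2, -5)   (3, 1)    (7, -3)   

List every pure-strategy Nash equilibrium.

(II, II)

A profile is a Nash equilibrium when each player is best-responding to the other.
Firm A's best responses — vs I: II (payoff 2); vs II: II (payoff 3); vs III: II (payoff 7).
Firm B's best responses — vs I: I (payoff -2); vs II: II (payoff 1).
The only mutual best response is (II, II); neither player gains by switching there.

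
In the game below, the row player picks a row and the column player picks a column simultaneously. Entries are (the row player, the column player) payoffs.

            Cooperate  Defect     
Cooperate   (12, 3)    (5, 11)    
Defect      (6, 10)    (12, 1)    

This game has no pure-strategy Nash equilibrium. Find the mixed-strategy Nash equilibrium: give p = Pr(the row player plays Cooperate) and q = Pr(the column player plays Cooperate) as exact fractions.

Each player's mixing probability is pinned down by making the *other* player indifferent.
The column player indifferent between Cooperate and Defect: p·3 + (1−p)·10 = p·11 + (1−p)·1 ⟹ 10 + (-7)p = 1 + 10p ⟹ p = 9/17.
The row player indifferent between Cooperate and Defect: q·12 + (1−q)·5 = q·6 + (1−q)·12 ⟹ 5 + 7q = 12 + (-6)q ⟹ q = 7/13.

p = 9/17, q = 7/13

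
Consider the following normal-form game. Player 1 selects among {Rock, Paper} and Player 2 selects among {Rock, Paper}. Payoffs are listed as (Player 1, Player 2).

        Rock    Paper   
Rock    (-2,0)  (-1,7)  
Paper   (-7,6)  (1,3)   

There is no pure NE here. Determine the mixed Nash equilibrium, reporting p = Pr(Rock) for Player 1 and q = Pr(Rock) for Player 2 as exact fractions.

Each player's mixing probability is pinned down by making the *other* player indifferent.
Player 2 indifferent between Rock and Paper: p·0 + (1−p)·6 = p·7 + (1−p)·3 ⟹ 6 + (-6)p = 3 + 4p ⟹ p = 3/10.
Player 1 indifferent between Rock and Paper: q·(-2) + (1−q)·(-1) = q·(-7) + (1−q)·1 ⟹ (-1) + (-1)q = 1 + (-8)q ⟹ q = 2/7.

p = 3/10, q = 2/7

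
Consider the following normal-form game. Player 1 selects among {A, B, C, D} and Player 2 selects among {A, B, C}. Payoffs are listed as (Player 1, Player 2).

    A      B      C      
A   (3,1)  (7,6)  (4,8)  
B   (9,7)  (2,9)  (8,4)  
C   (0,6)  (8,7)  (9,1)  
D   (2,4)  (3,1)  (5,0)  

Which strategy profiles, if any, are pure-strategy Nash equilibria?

(C, B)

Find each player's best response to every opponent strategy; NE are the intersections.
Player 1's best responses — vs A: B (payoff 9); vs B: C (payoff 8); vs C: C (payoff 9).
Player 2's best responses — vs A: C (payoff 8); vs B: B (payoff 9); vs C: B (payoff 7); vs D: A (payoff 4).
The only mutual best response is (C, B); neither player gains by switching there.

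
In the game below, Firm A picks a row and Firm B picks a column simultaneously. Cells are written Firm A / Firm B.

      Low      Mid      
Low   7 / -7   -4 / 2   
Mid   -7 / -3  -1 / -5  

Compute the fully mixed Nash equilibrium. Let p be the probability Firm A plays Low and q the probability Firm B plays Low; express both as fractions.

In a mixed NE each player is indifferent between their pure strategies, so the opponent's mix sets the indifference.
Firm B indifferent between Low and Mid: p·(-7) + (1−p)·(-3) = p·2 + (1−p)·(-5) ⟹ (-3) + (-4)p = (-5) + 7p ⟹ p = 2/11.
Firm A indifferent between Low and Mid: q·7 + (1−q)·(-4) = q·(-7) + (1−q)·(-1) ⟹ (-4) + 11q = (-1) + (-6)q ⟹ q = 3/17.

p = 2/11, q = 3/17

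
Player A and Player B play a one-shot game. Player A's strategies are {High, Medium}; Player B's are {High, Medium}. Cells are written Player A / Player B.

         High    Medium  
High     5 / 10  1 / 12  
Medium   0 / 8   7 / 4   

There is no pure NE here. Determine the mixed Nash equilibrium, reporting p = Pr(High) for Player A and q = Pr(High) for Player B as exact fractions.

p = 2/3, q = 6/11

In a mixed NE each player is indifferent between their pure strategies, so the opponent's mix sets the indifference.
Player B indifferent between High and Medium: p·10 + (1−p)·8 = p·12 + (1−p)·4 ⟹ 8 + 2p = 4 + 8p ⟹ p = 2/3.
Player A indifferent between High and Medium: q·5 + (1−q)·1 = q·0 + (1−q)·7 ⟹ 1 + 4q = 7 + (-7)q ⟹ q = 6/11.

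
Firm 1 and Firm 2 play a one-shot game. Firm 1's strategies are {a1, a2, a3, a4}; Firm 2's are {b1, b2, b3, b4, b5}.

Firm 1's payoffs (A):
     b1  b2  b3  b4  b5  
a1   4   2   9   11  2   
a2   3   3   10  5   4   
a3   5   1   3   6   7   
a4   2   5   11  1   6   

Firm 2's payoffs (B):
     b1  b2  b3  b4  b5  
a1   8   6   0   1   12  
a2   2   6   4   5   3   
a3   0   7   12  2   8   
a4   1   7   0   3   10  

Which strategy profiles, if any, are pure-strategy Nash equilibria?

None

Find each player's best response to every opponent strategy; NE are the intersections.
Firm 1's best responses — vs b1: a3 (payoff 5); vs b2: a4 (payoff 5); vs b3: a4 (payoff 11); vs b4: a1 (payoff 11); vs b5: a3 (payoff 7).
Firm 2's best responses — vs a1: b5 (payoff 12); vs a2: b2 (payoff 6); vs a3: b3 (payoff 12); vs a4: b5 (payoff 10).
No cell has both players best-responding. For instance, Firm 1's best reply to b1 is a3, but against a3 Firm 2 prefers b3 over b1.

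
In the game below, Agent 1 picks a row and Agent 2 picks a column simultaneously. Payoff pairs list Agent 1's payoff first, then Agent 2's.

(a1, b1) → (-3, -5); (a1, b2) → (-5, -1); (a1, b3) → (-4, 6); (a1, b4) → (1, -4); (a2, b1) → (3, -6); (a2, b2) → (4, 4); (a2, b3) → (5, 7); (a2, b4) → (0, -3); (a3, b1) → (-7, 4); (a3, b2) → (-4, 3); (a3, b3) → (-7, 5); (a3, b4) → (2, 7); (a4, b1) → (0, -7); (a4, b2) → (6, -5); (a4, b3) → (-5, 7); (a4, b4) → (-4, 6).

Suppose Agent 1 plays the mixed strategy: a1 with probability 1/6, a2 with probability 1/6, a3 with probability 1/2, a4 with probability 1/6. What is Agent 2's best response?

b3

Agent 2's best reply maximizes expected payoff against the mix.
b1: (1/6)·(-5) + (1/6)·(-6) + (1/2)·4 + (1/6)·(-7) = -1
b2: (1/6)·(-1) + (1/6)·4 + (1/2)·3 + (1/6)·(-5) = 7/6
b3: (1/6)·6 + (1/6)·7 + (1/2)·5 + (1/6)·7 = 35/6
b4: (1/6)·(-4) + (1/6)·(-3) + (1/2)·7 + (1/6)·6 = 10/3
Highest expected payoff is 35/6, from b3.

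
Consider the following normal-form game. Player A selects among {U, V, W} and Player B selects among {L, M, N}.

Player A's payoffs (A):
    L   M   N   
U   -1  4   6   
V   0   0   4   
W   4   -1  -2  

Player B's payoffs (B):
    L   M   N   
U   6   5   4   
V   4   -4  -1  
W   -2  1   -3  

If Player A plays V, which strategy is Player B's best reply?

With Player A fixed at V, Player B's payoffs are: L → 4, M → -4, N → -1.
The maximum is 4, achieved by L.

L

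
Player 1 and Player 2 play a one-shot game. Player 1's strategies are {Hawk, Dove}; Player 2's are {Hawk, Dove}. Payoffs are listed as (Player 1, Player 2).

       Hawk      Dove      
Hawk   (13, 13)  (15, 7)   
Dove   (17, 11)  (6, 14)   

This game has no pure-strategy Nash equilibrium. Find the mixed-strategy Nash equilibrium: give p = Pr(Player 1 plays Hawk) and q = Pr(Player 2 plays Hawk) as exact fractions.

In a mixed NE each player is indifferent between their pure strategies, so the opponent's mix sets the indifference.
Player 2 indifferent between Hawk and Dove: p·13 + (1−p)·11 = p·7 + (1−p)·14 ⟹ 11 + 2p = 14 + (-7)p ⟹ p = 1/3.
Player 1 indifferent between Hawk and Dove: q·13 + (1−q)·15 = q·17 + (1−q)·6 ⟹ 15 + (-2)q = 6 + 11q ⟹ q = 9/13.

p = 1/3, q = 9/13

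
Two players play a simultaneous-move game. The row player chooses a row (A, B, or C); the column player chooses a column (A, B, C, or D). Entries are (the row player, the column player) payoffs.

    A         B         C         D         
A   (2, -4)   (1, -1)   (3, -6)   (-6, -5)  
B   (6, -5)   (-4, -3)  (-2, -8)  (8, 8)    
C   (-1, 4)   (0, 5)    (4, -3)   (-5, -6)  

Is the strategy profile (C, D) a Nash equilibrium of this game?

Holding the column player at D: the row player gets -5 from C but could get 8 by switching to B. The row player has a profitable deviation.

No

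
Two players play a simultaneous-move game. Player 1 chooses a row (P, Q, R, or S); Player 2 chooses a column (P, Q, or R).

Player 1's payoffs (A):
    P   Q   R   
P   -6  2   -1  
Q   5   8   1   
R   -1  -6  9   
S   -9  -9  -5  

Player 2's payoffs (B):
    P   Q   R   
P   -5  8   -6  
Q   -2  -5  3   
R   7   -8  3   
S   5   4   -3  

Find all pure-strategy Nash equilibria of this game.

Find each player's best response to every opponent strategy; NE are the intersections.
Player 1's best responses — vs P: Q (payoff 5); vs Q: Q (payoff 8); vs R: R (payoff 9).
Player 2's best responses — vs P: Q (payoff 8); vs Q: R (payoff 3); vs R: P (payoff 7); vs S: P (payoff 5).
No cell has both players best-responding. For instance, Player 1's best reply to R is R, but against R Player 2 prefers P over R.

No pure-strategy Nash equilibrium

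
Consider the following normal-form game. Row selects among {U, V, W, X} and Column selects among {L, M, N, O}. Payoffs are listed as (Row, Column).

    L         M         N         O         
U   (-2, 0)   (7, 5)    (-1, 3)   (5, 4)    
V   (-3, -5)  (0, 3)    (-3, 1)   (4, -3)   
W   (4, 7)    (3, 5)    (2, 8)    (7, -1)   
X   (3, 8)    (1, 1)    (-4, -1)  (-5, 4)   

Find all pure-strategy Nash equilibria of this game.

Check mutual best responses: a cell is a NE iff neither player can gain by unilaterally deviating.
Row's best responses — vs L: W (payoff 4); vs M: U (payoff 7); vs N: W (payoff 2); vs O: W (payoff 7).
Column's best responses — vs U: M (payoff 5); vs V: M (payoff 3); vs W: N (payoff 8); vs X: L (payoff 8).
Mutual best responses occur at (U, M) and (W, N); at each, neither player gains by switching.

(U, M) and (W, N)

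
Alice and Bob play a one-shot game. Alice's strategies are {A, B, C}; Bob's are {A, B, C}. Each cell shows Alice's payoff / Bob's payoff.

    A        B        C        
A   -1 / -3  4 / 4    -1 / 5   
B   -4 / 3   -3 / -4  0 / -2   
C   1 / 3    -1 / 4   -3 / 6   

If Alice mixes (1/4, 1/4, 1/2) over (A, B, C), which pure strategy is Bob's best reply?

C

Compute Bob's expected payoff from each pure strategy against the given mix.
A: (1/4)·(-3) + (1/4)·3 + (1/2)·3 = 3/2
B: (1/4)·4 + (1/4)·(-4) + (1/2)·4 = 2
C: (1/4)·5 + (1/4)·(-2) + (1/2)·6 = 15/4
Highest expected payoff is 15/4, from C.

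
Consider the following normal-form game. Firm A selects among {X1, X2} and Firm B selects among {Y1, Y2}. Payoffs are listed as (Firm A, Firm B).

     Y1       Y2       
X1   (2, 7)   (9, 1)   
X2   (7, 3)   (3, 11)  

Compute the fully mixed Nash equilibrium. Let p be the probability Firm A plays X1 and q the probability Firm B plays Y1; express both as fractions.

p = 4/7, q = 6/11

Each player's mixing probability is pinned down by making the *other* player indifferent.
Firm B indifferent between Y1 and Y2: p·7 + (1−p)·3 = p·1 + (1−p)·11 ⟹ 3 + 4p = 11 + (-10)p ⟹ p = 4/7.
Firm A indifferent between X1 and X2: q·2 + (1−q)·9 = q·7 + (1−q)·3 ⟹ 9 + (-7)q = 3 + 4q ⟹ q = 6/11.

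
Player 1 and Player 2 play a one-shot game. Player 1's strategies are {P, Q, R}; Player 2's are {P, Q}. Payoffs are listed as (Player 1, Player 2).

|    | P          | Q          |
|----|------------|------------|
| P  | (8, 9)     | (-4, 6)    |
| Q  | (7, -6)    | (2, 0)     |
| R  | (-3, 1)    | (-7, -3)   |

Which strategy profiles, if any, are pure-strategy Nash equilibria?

(P, P) and (Q, Q)

Check mutual best responses: a cell is a NE iff neither player can gain by unilaterally deviating.
Player 1's best responses — vs P: P (payoff 8); vs Q: Q (payoff 2).
Player 2's best responses — vs P: P (payoff 9); vs Q: Q (payoff 0); vs R: P (payoff 1).
Mutual best responses occur at (P, P) and (Q, Q); at each, neither player gains by switching.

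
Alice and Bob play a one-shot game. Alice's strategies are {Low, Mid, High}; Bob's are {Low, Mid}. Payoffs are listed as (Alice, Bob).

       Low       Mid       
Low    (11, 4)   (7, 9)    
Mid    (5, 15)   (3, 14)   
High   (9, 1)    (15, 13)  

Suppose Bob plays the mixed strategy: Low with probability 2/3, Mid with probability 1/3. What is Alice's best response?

Compute Alice's expected payoff from each pure strategy against the given mix.
Low: (2/3)·11 + (1/3)·7 = 29/3
Mid: (2/3)·5 + (1/3)·3 = 13/3
High: (2/3)·9 + (1/3)·15 = 11
Highest expected payoff is 11, from High.

High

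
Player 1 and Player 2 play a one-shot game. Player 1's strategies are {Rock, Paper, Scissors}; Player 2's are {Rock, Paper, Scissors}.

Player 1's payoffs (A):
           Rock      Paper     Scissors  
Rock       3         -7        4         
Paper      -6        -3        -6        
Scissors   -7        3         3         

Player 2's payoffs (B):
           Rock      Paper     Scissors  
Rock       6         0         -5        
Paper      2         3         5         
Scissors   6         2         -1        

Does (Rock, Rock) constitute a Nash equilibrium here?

Holding Player 2 at Rock: Player 1 gets 3 from Rock, versus -6 from Paper, -7 from Scissors. No profitable deviation for Player 1.
Holding Player 1 at Rock: Player 2 gets 6 from Rock, versus 0 from Paper, -5 from Scissors. No profitable deviation for Player 2 either.

Yes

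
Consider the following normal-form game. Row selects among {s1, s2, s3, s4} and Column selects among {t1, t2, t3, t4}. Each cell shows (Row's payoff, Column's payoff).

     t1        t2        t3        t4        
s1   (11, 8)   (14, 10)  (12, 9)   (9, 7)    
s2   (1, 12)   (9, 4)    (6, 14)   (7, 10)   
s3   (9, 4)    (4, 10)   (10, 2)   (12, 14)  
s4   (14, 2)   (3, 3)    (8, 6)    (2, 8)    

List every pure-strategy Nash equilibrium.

Find each player's best response to every opponent strategy; NE are the intersections.
Row's best responses — vs t1: s4 (payoff 14); vs t2: s1 (payoff 14); vs t3: s1 (payoff 12); vs t4: s3 (payoff 12).
Column's best responses — vs s1: t2 (payoff 10); vs s2: t3 (payoff 14); vs s3: t4 (payoff 14); vs s4: t4 (payoff 8).
Mutual best responses occur at (s1, t2) and (s3, t4); at each, neither player gains by switching.

(s1, t2) and (s3, t4)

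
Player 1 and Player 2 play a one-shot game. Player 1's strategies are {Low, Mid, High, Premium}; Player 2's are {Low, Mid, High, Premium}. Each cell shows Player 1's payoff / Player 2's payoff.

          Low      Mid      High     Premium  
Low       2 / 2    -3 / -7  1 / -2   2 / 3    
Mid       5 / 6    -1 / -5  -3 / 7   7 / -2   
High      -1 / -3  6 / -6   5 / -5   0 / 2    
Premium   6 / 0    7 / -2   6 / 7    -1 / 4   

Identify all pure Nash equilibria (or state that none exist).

(Premium, High)

A profile is a Nash equilibrium when each player is best-responding to the other.
Player 1's best responses — vs Low: Premium (payoff 6); vs Mid: Premium (payoff 7); vs High: Premium (payoff 6); vs Premium: Mid (payoff 7).
Player 2's best responses — vs Low: Premium (payoff 3); vs Mid: High (payoff 7); vs High: Premium (payoff 2); vs Premium: High (payoff 7).
The only mutual best response is (Premium, High); neither player gains by switching there.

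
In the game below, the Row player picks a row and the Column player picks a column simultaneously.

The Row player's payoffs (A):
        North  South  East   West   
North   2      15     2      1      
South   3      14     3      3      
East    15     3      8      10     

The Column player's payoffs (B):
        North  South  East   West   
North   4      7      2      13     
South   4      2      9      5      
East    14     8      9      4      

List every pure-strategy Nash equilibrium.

(East, North)

A profile is a Nash equilibrium when each player is best-responding to the other.
The Row player's best responses — vs North: East (payoff 15); vs South: North (payoff 15); vs East: East (payoff 8); vs West: East (payoff 10).
The Column player's best responses — vs North: West (payoff 13); vs South: East (payoff 9); vs East: North (payoff 14).
The only mutual best response is (East, North); neither player gains by switching there.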